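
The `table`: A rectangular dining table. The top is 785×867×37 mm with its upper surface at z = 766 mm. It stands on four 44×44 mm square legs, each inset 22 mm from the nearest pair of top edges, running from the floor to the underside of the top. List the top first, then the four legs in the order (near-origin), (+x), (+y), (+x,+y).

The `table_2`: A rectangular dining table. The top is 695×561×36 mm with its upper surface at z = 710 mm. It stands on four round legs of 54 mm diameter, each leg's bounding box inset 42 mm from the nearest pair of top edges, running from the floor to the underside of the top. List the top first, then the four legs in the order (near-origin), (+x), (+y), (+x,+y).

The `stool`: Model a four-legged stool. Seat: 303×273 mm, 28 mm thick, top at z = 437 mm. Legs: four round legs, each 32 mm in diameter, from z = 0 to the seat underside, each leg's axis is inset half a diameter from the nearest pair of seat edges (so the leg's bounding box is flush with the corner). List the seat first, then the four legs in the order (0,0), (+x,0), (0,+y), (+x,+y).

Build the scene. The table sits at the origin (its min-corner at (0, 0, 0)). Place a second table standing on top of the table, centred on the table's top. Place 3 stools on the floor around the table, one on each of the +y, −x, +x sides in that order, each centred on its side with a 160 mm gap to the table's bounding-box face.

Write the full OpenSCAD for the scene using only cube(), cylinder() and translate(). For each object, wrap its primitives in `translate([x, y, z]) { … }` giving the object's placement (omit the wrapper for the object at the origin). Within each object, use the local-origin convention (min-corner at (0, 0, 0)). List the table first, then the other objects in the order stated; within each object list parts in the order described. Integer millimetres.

translate([0, 0, 729]) cube([785, 867, 37]);
translate([22, 22, 0]) cube([44, 44, 729]);
translate([719, 22, 0]) cube([44, 44, 729]);
translate([22, 801, 0]) cube([44, 44, 729]);
translate([719, 801, 0]) cube([44, 44, 729]);
translate([45, 153, 766]) {
  translate([0, 0, 674]) cube([695, 561, 36]);
  translate([69, 69, 0]) cylinder(h = 674, r = 27);
  translate([626, 69, 0]) cylinder(h = 674, r = 27);
  translate([69, 492, 0]) cylinder(h = 674, r = 27);
  translate([626, 492, 0]) cylinder(h = 674, r = 27);
}
translate([241, 1027, 0]) {
  translate([0, 0, 409]) cube([303, 273, 28]);
  translate([16, 16, 0]) cylinder(h = 409, r = 16);
  translate([287, 16, 0]) cylinder(h = 409, r = 16);
  translate([16, 257, 0]) cylinder(h = 409, r = 16);
  translate([287, 257, 0]) cylinder(h = 409, r = 16);
}
translate([-463, 297, 0]) {
  translate([0, 0, 409]) cube([303, 273, 28]);
  translate([16, 16, 0]) cylinder(h = 409, r = 16);
  translate([287, 16, 0]) cylinder(h = 409, r = 16);
  translate([16, 257, 0]) cylinder(h = 409, r = 16);
  translate([287, 257, 0]) cylinder(h = 409, r = 16);
}
translate([945, 297, 0]) {
  translate([0, 0, 409]) cube([303, 273, 28]);
  translate([16, 16, 0]) cylinder(h = 409, r = 16);
  translate([287, 16, 0]) cylinder(h = 409, r = 16);
  translate([16, 257, 0]) cylinder(h = 409, r = 16);
  translate([287, 257, 0]) cylinder(h = 409, r = 16);
}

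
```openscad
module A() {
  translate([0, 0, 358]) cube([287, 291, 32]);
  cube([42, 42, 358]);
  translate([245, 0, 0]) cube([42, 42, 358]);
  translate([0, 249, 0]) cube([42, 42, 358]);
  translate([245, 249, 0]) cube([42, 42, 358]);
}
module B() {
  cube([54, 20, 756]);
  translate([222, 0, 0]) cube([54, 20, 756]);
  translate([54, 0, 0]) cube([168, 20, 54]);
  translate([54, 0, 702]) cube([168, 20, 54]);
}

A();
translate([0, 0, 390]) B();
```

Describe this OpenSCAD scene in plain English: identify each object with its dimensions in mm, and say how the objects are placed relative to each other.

A is a simple wooden stool: a rectangular seat 287 mm (x) by 291 mm (y), 32 mm thick, top face at z = 390 mm, on four square legs, each 42×42 mm in cross-section. The legs rest on z = 0, each flush with a corner of the seat.

B is a picture frame with a 168×648 mm rectangular opening (x by z) and a uniform 54 mm border on every side. Frame depth is 20 mm along y. It is built from two vertical stiles running the full outside height and two horizontal rails spanning the gap between the stiles.

The picture frame is on top of the stool.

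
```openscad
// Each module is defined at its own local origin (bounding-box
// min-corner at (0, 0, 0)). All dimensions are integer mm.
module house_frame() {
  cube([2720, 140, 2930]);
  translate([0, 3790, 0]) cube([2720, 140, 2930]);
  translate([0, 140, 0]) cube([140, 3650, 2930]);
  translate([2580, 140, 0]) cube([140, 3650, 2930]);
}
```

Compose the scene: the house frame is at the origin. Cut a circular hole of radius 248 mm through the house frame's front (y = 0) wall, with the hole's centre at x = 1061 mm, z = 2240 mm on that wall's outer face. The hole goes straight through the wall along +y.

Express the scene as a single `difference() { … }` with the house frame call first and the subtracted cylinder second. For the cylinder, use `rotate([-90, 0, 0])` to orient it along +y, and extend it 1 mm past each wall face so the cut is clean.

difference() {
  house_frame();
  translate([1061, -1, 2240]) rotate([-90, 0, 0]) cylinder(h = 142, r = 248);
}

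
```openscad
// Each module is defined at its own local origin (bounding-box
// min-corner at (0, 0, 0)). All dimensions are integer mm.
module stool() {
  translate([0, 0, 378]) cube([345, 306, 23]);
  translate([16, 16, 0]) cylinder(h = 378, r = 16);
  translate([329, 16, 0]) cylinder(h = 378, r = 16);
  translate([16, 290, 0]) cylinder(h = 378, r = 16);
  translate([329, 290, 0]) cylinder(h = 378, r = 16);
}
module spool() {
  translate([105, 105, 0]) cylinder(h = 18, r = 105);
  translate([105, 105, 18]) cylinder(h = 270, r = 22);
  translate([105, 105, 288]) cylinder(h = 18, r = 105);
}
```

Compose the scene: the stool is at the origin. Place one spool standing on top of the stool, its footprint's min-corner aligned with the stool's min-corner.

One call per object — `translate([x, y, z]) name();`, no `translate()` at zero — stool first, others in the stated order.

stool();
translate([0, 0, 401]) spool();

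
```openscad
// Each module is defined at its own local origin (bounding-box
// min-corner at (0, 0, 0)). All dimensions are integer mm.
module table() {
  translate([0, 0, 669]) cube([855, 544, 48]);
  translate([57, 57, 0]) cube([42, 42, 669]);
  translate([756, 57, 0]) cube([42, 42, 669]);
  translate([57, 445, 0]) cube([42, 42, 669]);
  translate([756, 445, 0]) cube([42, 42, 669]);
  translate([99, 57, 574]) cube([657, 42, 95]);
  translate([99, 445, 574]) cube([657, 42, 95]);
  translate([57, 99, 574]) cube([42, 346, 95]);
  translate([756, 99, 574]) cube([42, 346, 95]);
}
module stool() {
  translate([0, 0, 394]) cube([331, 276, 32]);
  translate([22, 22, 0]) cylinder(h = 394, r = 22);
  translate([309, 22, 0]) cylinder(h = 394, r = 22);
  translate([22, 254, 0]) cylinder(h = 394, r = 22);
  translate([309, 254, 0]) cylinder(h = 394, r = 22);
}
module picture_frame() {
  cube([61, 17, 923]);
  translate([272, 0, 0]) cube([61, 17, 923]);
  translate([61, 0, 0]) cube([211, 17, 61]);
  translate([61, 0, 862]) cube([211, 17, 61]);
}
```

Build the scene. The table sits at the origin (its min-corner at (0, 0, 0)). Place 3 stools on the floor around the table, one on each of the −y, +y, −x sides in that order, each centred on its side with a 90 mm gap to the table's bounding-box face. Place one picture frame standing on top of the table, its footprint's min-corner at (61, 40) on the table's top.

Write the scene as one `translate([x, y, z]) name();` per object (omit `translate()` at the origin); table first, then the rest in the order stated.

table();
translate([262, -366, 0]) stool();
translate([262, 634, 0]) stool();
translate([-421, 134, 0]) stool();
translate([61, 40, 717]) picture_frame();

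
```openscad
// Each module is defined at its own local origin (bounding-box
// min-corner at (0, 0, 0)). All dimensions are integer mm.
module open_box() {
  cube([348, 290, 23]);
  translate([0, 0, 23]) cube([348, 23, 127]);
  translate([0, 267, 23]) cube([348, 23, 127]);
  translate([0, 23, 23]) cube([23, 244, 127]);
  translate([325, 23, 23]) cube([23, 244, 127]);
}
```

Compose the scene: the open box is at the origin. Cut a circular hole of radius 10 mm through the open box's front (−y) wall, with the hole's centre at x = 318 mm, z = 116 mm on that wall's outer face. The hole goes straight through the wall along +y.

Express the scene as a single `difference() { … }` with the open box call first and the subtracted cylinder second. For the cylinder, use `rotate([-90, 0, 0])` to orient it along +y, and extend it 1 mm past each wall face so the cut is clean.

difference() {
  open_box();
  translate([318, -1, 116]) rotate([-90, 0, 0]) cylinder(h = 25, r = 10);
}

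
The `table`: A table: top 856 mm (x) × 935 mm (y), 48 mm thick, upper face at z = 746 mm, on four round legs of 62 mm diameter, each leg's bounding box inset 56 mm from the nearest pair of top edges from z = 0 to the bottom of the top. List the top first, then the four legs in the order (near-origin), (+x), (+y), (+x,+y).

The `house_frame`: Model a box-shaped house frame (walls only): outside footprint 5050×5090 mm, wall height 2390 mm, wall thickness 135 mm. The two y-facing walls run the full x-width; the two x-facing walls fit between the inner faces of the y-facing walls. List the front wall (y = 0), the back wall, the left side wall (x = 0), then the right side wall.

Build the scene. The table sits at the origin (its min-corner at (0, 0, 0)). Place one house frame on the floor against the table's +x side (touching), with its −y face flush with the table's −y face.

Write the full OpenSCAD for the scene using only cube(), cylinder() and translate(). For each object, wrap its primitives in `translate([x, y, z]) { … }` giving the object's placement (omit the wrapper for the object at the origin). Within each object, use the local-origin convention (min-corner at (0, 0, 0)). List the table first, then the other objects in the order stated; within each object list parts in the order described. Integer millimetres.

translate([0, 0, 698]) cube([856, 935, 48]);
translate([87, 87, 0]) cylinder(h = 698, r = 31);
translate([769, 87, 0]) cylinder(h = 698, r = 31);
translate([87, 848, 0]) cylinder(h = 698, r = 31);
translate([769, 848, 0]) cylinder(h = 698, r = 31);
translate([856, 0, 0]) {
  cube([5050, 135, 2390]);
  translate([0, 4955, 0]) cube([5050, 135, 2390]);
  translate([0, 135, 0]) cube([135, 4820, 2390]);
  translate([4915, 135, 0]) cube([135, 4820, 2390]);
}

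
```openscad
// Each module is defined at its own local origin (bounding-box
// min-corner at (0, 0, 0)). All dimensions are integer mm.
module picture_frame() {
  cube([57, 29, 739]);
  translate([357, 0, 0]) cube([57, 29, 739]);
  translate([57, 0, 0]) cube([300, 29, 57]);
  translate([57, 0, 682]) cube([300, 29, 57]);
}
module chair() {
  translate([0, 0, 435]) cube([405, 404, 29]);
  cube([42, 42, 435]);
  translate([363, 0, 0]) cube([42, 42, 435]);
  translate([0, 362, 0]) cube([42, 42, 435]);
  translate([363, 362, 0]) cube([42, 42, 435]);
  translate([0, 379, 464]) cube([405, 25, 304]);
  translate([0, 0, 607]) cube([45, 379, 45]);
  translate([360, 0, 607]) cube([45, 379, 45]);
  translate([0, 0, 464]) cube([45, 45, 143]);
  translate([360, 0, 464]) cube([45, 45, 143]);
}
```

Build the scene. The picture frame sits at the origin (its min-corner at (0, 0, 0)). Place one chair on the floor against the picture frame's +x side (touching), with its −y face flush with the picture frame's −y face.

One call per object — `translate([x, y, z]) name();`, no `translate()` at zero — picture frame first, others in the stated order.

picture_frame();
translate([414, 0, 0]) chair();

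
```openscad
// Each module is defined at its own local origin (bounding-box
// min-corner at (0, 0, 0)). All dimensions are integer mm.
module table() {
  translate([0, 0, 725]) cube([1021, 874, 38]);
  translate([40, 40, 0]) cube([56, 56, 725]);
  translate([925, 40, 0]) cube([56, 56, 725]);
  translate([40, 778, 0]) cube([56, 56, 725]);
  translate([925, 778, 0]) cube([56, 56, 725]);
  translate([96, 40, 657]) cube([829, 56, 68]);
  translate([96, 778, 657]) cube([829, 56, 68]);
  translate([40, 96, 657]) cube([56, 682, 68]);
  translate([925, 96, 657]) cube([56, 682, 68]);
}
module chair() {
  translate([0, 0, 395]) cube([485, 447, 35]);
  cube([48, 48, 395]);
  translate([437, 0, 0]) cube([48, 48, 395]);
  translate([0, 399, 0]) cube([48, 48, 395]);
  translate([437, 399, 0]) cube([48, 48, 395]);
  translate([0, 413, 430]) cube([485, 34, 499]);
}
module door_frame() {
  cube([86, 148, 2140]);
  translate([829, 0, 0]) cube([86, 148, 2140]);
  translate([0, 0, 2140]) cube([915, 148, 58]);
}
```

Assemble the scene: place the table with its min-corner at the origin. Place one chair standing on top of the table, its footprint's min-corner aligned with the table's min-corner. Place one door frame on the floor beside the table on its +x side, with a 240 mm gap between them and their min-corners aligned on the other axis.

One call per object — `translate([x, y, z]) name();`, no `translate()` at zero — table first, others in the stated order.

table();
translate([0, 0, 763]) chair();
translate([1261, 0, 0]) door_frame();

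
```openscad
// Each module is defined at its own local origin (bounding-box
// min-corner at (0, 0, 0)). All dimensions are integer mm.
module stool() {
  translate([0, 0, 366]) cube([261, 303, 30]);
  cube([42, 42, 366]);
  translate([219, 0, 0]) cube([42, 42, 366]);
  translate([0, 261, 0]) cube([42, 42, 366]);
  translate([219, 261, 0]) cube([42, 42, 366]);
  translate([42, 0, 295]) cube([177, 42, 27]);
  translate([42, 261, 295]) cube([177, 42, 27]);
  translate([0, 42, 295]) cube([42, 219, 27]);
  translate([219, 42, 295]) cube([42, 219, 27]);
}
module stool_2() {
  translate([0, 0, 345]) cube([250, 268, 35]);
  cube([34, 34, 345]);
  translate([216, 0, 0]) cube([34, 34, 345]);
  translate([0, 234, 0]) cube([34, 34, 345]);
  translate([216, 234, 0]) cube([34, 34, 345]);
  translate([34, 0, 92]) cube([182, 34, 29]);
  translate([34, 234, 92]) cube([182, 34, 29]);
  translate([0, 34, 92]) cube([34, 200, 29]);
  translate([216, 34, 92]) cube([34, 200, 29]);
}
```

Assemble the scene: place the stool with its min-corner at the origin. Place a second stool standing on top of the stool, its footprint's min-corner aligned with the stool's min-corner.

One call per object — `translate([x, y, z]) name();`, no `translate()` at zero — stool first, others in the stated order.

stool();
translate([0, 0, 396]) stool_2();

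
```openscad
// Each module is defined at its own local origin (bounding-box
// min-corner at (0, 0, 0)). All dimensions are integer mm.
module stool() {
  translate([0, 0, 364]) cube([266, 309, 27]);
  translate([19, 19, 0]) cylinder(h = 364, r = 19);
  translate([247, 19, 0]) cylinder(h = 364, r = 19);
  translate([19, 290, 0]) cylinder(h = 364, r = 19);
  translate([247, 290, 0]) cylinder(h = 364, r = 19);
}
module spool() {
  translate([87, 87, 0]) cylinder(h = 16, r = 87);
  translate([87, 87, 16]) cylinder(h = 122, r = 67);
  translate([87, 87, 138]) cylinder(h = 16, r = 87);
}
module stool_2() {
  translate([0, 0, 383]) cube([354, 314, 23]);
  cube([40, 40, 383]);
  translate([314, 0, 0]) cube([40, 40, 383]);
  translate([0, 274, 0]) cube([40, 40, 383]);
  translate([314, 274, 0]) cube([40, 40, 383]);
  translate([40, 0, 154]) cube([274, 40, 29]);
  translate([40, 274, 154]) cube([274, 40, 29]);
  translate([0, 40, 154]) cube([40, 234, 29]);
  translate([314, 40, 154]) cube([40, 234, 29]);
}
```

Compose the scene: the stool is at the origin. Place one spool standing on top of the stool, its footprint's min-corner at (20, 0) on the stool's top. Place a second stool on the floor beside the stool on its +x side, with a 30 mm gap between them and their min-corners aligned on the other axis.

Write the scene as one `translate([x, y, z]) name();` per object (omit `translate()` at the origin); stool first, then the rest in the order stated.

stool();
translate([20, 0, 391]) spool();
translate([296, 0, 0]) stool_2();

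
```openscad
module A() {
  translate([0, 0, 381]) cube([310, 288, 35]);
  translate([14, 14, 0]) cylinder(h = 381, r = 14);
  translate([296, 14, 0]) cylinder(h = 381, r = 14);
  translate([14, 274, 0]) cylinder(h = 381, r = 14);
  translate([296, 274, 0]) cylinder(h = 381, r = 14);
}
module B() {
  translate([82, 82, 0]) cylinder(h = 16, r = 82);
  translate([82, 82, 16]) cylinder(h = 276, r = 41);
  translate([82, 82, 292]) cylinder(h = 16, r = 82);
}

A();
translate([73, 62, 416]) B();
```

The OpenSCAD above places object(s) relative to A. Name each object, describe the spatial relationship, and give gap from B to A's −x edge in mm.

A is a stool. B is a spool. The spool is on top of the stool, centred. The gap from the spool to the stool's −x edge is 73 mm.

The spool's min-x is at 73; the stool's min-x is 0; gap = 73 mm.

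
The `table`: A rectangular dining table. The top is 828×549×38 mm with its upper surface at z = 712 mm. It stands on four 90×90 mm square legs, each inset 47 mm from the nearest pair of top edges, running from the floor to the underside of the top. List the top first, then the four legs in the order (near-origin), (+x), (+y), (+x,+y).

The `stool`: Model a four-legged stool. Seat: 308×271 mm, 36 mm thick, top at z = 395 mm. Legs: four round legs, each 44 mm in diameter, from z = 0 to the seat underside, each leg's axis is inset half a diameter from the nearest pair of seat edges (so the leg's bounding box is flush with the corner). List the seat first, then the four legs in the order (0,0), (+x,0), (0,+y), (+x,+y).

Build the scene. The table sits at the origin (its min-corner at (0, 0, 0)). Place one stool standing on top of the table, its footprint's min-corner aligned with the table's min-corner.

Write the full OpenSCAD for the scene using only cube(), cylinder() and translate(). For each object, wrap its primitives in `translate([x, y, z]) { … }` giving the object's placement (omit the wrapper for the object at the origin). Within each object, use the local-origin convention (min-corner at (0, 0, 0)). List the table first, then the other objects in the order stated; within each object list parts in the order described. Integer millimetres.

translate([0, 0, 674]) cube([828, 549, 38]);
translate([47, 47, 0]) cube([90, 90, 674]);
translate([691, 47, 0]) cube([90, 90, 674]);
translate([47, 412, 0]) cube([90, 90, 674]);
translate([691, 412, 0]) cube([90, 90, 674]);
translate([0, 0, 712]) {
  translate([0, 0, 359]) cube([308, 271, 36]);
  translate([22, 22, 0]) cylinder(h = 359, r = 22);
  translate([286, 22, 0]) cylinder(h = 359, r = 22);
  translate([22, 249, 0]) cylinder(h = 359, r = 22);
  translate([286, 249, 0]) cylinder(h = 359, r = 22);
}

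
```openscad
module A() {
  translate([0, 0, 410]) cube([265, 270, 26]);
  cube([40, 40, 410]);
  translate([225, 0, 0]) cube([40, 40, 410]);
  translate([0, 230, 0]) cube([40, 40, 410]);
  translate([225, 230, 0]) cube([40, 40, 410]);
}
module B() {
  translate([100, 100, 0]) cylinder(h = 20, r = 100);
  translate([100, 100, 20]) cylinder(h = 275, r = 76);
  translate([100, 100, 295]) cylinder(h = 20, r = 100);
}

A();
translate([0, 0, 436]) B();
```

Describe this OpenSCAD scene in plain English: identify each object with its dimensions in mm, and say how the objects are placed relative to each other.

A is a simple wooden stool: a rectangular seat 265 mm (x) by 270 mm (y), 26 mm thick, top face at z = 436 mm, on four square legs, each 40×40 mm in cross-section. The legs rest on z = 0, each flush with a corner of the seat.

B is a spool: two coaxial disc flanges of radius 100 mm and thickness 20 mm, joined by a core cylinder of radius 76 mm and height 275 mm. The lower flange rests on z = 0 and the three cylinders share a vertical axis.

The spool is on top of the stool.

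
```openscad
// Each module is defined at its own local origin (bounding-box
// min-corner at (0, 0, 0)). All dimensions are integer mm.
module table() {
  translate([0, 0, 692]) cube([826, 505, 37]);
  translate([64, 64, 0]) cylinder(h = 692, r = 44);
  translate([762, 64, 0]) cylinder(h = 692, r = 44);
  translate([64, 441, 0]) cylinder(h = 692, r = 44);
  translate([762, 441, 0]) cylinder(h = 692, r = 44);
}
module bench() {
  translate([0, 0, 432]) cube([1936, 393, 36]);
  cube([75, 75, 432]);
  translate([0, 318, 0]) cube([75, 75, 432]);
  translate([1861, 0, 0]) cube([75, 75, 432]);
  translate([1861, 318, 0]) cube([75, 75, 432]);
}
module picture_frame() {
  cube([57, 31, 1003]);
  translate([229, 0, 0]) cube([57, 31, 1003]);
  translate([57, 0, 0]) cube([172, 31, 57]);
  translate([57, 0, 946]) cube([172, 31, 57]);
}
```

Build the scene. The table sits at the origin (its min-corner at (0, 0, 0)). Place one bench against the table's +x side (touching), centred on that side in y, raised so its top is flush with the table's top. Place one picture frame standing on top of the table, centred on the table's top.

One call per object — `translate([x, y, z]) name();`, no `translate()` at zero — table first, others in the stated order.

table();
translate([826, 56, 261]) bench();
translate([270, 237, 729]) picture_frame();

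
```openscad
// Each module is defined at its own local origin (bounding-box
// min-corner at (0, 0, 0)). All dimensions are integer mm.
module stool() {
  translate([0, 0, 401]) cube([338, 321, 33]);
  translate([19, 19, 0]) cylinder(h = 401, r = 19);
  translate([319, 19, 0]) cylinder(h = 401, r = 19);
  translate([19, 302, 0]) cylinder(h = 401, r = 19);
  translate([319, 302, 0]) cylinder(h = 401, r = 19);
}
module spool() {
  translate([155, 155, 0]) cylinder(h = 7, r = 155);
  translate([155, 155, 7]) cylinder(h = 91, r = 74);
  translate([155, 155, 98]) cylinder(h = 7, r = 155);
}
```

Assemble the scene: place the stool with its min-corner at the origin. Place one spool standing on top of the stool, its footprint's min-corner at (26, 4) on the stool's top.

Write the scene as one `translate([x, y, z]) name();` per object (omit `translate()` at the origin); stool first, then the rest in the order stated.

stool();
translate([26, 4, 434]) spool();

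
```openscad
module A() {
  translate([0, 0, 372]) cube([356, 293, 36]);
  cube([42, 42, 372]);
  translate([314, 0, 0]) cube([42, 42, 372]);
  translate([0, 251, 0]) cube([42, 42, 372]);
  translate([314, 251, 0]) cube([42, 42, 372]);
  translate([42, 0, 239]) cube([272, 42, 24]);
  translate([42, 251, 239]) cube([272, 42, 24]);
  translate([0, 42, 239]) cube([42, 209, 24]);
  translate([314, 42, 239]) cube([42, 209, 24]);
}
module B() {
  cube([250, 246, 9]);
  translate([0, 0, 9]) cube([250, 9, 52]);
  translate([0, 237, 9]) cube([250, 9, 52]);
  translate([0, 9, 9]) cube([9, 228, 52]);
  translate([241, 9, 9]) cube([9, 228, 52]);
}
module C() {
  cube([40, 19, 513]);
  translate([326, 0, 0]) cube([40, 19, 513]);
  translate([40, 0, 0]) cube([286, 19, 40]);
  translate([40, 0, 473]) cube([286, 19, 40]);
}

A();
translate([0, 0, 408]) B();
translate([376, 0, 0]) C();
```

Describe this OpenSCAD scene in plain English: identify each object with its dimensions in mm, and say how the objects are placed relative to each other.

A is a simple wooden stool: a rectangular seat 356 mm (x) by 293 mm (y), 36 mm thick, top face at z = 408 mm, on four square legs, each 42×42 mm in cross-section. The legs rest on z = 0, each flush with a corner of the seat. Four stretchers, 42 mm wide and 24 mm tall, connect adjacent legs with their undersides at z = 239 mm, each running between the inner faces of the legs it joins and aligned with the legs' outer faces on the other axis.

B is an open-topped rectangular box: outside dimensions 250×246×61 mm, with a uniform wall and base thickness of 9 mm. The base is a full 250×246 slab on the floor; four walls sit on top of the base. The front and back walls (the −y and +y sides) span the full width; the two side walls fit between them.

C is a picture frame with a 286×433 mm rectangular opening (x by z) and a uniform 40 mm border on every side. Frame depth is 19 mm along y. It is built from two vertical stiles running the full outside height and two horizontal rails spanning the gap between the stiles.

The open box is on top of the stool. The picture frame is on the floor beside the stool on its +x side.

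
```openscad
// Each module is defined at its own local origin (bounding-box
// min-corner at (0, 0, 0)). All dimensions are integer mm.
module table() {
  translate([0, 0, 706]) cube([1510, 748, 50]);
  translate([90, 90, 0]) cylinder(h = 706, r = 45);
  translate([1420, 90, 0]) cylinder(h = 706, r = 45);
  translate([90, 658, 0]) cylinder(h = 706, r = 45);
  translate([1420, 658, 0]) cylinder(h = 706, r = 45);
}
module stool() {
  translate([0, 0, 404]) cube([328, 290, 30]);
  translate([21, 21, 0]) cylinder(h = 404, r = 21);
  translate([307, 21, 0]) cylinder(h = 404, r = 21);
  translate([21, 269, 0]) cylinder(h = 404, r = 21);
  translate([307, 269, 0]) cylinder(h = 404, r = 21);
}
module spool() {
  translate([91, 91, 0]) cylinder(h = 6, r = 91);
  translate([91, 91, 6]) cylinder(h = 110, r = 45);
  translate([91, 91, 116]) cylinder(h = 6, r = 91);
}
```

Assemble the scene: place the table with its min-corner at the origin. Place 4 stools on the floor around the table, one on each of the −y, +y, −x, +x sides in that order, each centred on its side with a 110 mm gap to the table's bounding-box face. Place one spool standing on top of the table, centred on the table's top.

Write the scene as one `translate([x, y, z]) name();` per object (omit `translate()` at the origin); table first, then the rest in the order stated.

table();
translate([591, -400, 0]) stool();
translate([591, 858, 0]) stool();
translate([-438, 229, 0]) stool();
translate([1620, 229, 0]) stool();
translate([664, 283, 756]) spool();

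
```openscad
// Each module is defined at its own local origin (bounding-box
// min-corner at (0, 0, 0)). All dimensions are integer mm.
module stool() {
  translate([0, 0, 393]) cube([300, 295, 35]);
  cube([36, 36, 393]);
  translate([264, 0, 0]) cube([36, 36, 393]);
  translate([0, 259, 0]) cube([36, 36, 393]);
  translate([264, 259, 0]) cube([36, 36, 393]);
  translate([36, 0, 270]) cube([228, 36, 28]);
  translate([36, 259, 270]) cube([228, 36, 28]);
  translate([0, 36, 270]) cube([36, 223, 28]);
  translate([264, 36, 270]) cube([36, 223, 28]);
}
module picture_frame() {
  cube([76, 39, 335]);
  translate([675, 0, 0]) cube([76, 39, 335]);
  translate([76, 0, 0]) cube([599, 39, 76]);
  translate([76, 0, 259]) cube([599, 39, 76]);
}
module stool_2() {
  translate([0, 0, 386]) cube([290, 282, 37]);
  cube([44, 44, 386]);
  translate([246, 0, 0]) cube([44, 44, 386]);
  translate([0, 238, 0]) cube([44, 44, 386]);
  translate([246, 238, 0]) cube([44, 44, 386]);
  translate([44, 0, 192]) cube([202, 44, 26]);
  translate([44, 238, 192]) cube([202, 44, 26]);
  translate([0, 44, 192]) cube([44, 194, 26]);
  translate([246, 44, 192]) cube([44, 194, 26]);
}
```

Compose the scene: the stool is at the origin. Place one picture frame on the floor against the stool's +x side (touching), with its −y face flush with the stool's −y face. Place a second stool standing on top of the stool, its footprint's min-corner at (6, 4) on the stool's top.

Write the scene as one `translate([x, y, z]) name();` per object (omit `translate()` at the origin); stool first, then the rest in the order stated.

stool();
translate([300, 0, 0]) picture_frame();
translate([6, 4, 428]) stool_2();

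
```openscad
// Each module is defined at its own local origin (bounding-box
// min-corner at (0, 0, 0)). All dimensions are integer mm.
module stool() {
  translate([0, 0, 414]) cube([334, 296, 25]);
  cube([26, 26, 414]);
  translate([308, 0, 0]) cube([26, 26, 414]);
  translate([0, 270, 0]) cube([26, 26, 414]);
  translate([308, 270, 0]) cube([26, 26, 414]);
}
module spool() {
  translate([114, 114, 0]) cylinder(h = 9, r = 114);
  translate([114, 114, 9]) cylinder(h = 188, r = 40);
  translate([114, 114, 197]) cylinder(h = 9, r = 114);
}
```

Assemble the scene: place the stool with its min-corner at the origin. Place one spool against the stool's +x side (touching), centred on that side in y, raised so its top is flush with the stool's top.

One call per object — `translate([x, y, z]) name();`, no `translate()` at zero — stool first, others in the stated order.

stool();
translate([334, 34, 233]) spool();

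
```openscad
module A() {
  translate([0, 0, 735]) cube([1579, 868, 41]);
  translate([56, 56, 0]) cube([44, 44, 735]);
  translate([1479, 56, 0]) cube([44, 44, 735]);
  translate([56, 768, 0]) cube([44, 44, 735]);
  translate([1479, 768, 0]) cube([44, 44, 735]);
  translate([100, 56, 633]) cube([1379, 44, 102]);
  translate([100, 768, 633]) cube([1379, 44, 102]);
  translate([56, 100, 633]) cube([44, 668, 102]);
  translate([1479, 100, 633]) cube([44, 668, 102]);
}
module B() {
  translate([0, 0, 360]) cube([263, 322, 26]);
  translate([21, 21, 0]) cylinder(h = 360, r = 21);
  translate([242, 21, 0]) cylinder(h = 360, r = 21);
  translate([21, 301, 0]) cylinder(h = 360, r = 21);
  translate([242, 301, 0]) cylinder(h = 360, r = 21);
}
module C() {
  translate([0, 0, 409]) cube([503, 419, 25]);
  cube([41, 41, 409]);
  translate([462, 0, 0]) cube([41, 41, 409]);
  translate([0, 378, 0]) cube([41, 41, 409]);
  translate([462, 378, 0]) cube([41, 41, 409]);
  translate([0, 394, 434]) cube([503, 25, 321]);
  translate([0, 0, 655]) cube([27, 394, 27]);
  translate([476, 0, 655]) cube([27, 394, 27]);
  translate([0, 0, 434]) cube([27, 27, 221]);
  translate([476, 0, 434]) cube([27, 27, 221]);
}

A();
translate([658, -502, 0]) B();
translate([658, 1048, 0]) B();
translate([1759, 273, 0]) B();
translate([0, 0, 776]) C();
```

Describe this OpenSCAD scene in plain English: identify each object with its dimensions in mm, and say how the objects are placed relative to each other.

A is a table with a 1579×868 mm rectangular top, 41 mm thick, top surface at z = 776 mm, supported by four 44×44 mm square legs, each inset 56 mm from the nearest pair of top edges, running from the floor. Four apron rails, 44 mm thick and 102 mm tall, run between adjacent legs with their top edges flush with the underside of the top and their outer faces flush with the legs' outer faces.

B is a four-legged stool. The seat is a 263×322×26 mm slab whose top surface is at z = 386 mm; four round legs, each 42 mm in diameter, run from the floor (z = 0) to the underside of the seat, each leg's axis is inset half a diameter from the nearest pair of seat edges (so the leg's bounding box is flush with the corner).

C is a chair: 503×419 mm seat, 25 mm thick, top at z = 434 mm, on four 41 mm square corner legs flush with the seat edges. A 25 mm thick backrest slab spans the full seat width, extending 321 mm above the seat top, its back face flush with the seat's +y edge. Two armrests of 27×27 mm section run along each side from the seat's front edge to the front of the backrest, top faces 248 mm above the seat top and outer faces flush with the seat's x-edges; a 27×27 mm post under the front of each armrest stands on the seat at the front corner.

Three stools sit around the table at the −y, +y, +x sides. The chair is on top of the table.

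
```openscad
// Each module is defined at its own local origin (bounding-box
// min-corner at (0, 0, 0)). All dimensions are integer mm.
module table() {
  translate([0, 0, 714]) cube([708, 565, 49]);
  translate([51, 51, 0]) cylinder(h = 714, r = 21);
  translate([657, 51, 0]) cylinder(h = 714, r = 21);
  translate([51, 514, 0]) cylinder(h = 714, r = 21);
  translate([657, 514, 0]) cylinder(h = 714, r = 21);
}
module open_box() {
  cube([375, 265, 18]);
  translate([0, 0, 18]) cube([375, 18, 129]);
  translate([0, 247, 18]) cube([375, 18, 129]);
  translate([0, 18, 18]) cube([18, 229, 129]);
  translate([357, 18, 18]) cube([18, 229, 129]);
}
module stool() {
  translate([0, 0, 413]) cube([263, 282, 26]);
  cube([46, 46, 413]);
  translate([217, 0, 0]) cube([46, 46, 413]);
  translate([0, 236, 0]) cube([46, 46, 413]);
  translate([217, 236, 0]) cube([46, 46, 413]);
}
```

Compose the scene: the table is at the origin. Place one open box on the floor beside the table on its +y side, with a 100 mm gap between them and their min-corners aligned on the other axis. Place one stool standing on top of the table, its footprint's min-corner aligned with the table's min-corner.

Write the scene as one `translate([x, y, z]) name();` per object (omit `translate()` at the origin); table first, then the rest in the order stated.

table();
translate([0, 665, 0]) open_box();
translate([0, 0, 763]) stool();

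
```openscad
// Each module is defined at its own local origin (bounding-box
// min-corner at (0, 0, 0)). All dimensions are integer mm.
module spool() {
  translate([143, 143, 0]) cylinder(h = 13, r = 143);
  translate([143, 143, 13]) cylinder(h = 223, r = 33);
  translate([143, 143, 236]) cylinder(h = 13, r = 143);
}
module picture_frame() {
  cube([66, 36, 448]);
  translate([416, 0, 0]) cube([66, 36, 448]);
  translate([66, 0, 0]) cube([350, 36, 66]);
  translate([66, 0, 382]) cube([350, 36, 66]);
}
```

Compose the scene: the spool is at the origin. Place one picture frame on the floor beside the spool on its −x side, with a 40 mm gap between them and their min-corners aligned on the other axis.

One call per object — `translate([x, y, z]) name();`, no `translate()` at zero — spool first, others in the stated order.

spool();
translate([-522, 0, 0]) picture_frame();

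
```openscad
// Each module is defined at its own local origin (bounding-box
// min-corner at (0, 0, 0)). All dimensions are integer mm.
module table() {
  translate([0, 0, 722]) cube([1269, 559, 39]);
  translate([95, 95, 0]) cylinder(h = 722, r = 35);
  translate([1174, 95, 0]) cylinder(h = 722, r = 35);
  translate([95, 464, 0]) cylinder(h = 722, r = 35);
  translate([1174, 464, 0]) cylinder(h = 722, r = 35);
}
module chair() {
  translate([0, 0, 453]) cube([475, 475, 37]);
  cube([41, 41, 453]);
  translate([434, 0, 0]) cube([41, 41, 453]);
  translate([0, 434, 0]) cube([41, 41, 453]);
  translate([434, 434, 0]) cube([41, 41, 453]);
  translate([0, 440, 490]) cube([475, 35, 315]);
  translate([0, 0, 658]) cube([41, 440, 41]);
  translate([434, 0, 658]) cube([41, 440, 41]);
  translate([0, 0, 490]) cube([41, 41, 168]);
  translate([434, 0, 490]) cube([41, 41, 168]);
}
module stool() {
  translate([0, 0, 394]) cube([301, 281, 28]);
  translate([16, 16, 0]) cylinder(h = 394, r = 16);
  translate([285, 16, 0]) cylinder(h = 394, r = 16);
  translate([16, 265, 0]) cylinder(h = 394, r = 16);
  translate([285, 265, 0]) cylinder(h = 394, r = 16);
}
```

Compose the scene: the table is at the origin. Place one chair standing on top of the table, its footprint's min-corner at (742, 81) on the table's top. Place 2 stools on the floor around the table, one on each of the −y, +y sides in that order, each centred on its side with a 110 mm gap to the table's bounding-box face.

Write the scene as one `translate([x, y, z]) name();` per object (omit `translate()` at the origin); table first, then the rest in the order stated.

table();
translate([742, 81, 761]) chair();
translate([484, -391, 0]) stool();
translate([484, 669, 0]) stool();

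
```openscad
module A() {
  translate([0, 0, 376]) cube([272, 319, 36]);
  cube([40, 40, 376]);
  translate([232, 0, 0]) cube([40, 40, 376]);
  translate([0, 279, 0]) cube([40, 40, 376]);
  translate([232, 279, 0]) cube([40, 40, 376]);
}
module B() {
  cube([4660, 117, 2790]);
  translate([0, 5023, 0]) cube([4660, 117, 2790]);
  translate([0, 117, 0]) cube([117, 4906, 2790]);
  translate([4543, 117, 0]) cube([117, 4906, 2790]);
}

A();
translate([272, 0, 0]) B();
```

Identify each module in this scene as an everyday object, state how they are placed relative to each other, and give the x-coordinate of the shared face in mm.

The stool's +x face and the house frame's −x face are both at x = 272 mm.

A is a stool. B is a house frame. The house frame is against the stool's +x side, with their −y faces flush. The x-coordinate of the shared face is 272 mm.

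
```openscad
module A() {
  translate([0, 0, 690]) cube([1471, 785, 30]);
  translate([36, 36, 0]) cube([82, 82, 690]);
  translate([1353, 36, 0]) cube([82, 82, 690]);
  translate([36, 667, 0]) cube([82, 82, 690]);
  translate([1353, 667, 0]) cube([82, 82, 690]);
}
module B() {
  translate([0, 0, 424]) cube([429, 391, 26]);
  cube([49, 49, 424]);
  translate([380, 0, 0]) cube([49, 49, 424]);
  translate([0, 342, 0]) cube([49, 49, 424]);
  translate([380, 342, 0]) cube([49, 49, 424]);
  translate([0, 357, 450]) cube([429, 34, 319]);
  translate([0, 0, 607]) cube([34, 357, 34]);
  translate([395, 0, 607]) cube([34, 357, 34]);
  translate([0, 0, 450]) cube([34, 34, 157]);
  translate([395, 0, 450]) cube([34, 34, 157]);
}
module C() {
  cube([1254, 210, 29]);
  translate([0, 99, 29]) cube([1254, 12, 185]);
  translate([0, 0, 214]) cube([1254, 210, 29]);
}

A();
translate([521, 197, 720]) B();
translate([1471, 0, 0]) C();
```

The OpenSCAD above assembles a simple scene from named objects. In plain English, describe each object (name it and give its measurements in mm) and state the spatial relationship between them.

A is a table with a 1471×785 mm rectangular top, 30 mm thick, top surface at z = 720 mm, supported by four 82×82 mm square legs, each inset 36 mm from the nearest pair of top edges, running from the floor.

B is a chair. The seat is a 429×391×26 mm slab with its top at z = 450 mm, on four 49×49 mm corner legs (flush with the seat edges, standing on z = 0). A flat backrest 34 mm thick, 319 mm tall, spans the full seat width and rises from the seat top along its +y edge, rear face flush with the rear of the seat. Two armrests of 34×34 mm section run along each side from the seat's front edge to the front of the backrest, top faces 191 mm above the seat top and outer faces flush with the seat's x-edges; a 34×34 mm post under the front of each armrest stands on the seat at the front corner.

C is an I-beam lying along x, 1254 mm long. Overall section height 243 mm. Two flanges 210 mm wide (y) and 29 mm thick, one on the floor and one at the top; a web 12 mm thick runs between them, centred on the flange width.

The chair is on top of the table, centred. The I-beam is against the table's +x side, with their −y faces flush.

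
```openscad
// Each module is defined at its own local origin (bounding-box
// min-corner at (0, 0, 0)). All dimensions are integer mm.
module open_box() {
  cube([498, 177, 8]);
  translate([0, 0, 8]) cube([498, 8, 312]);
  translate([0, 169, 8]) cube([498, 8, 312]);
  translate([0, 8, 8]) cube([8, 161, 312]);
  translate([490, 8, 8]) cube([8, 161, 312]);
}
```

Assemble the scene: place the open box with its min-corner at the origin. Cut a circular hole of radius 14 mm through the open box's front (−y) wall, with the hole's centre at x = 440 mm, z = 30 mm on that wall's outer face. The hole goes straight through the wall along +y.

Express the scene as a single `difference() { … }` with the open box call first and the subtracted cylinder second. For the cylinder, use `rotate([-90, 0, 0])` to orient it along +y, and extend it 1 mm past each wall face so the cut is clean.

difference() {
  open_box();
  translate([440, -1, 30]) rotate([-90, 0, 0]) cylinder(h = 10, r = 14);
}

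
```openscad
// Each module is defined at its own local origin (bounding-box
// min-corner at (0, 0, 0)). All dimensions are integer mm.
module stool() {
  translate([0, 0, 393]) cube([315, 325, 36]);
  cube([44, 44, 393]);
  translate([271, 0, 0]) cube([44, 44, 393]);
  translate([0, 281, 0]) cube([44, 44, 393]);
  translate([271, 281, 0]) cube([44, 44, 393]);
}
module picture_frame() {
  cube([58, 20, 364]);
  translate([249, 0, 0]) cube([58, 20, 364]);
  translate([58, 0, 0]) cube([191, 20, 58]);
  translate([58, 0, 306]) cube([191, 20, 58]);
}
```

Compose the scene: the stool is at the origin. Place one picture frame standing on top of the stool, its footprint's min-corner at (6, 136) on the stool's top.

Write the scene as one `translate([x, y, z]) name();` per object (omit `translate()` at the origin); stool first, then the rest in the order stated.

stool();
translate([6, 136, 429]) picture_frame();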